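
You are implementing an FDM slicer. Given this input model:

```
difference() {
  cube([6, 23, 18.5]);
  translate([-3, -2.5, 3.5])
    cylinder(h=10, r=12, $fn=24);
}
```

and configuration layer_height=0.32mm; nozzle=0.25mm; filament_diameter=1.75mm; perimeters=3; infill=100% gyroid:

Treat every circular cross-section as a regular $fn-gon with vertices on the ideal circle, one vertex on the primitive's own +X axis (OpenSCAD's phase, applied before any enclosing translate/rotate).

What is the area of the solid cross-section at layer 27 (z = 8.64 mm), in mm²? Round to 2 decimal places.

At z = 8.64 mm: the cube (footprint 6×23) is included at this height (area 138.00 mm²); the r=12 cylinder at (-3, -2.5) gives a regular 24-gon of circumradius 12 (constant along its height) (area = (24/2)·12.000²·sin(360°/24) = 447.24 mm²); Subtracting the remaining from the first: starting from the 6×23 cube (138.00 mm²), the r=12 cylinder at (-3, -2.5) partially overlaps it — only the 45.69 mm² overlap (of its 447.24 mm²) is removed, clipping the outline — area = 92.31 mm². Overall, the cross-section is a single solid region. Net area = 92.31 mm².

92.31 mm²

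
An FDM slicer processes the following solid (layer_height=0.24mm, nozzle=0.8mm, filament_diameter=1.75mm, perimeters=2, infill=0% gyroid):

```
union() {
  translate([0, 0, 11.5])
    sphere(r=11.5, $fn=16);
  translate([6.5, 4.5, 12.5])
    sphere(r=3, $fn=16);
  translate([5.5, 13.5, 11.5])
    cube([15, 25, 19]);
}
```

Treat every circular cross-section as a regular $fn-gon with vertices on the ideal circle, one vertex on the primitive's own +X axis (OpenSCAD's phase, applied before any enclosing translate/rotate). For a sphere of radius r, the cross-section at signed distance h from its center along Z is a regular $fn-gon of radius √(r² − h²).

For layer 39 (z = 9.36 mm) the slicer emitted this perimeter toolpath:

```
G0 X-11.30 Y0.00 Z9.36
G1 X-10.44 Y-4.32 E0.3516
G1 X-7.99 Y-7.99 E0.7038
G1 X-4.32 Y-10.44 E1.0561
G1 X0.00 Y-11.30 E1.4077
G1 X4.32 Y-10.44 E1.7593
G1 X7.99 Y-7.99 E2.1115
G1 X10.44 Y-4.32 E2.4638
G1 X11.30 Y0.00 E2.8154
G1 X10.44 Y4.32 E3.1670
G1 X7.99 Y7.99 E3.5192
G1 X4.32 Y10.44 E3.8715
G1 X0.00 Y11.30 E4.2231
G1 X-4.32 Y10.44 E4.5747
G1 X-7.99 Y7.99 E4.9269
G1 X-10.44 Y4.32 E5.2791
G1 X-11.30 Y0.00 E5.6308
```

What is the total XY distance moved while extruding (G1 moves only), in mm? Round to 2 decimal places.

Sum the Euclidean lengths of each G1 segment: total = 70.54 mm.

70.54 mm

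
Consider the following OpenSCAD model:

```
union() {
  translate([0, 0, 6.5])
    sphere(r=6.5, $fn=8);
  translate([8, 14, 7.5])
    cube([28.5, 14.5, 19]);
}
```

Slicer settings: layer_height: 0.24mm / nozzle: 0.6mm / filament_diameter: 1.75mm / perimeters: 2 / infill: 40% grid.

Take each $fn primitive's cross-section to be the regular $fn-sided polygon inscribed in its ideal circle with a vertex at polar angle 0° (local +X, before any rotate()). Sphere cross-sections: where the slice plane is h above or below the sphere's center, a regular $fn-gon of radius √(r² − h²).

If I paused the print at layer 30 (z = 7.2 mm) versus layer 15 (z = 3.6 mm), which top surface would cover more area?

layer 30 (z = 7.2 mm)

Layer 30 (z = 7.2): the sphere: section is a regular 8-gon, circumradius = √(r²−h²) = √(6.5²−0.7²) = 6.462 (area = (8/2)·6.462²·sin(360°/8) = 118.12 mm²); the cube at (8, 14) is not intersected at this z (z outside [7.5, 26.5]); Merging all regions: only the r=6.5 sphere is present, so the union is just that shape — area = 118.12 mm². So its area = 118.12 mm². Layer 15 (z = 3.6): the r=6.5 sphere contributes a regular 8-gon of circumradius √(6.5²−2.9²) = 5.817 (area = (8/2)·5.817²·sin(360°/8) = 95.71 mm²); the cube at (8, 14) does not reach this height (z outside [7.5, 26.5]); Taking the union: only the r=6.5 sphere is present, so the union is just that shape — area = 95.71 mm². So its area = 95.71 mm². Layer 30 is larger (118.12 vs 95.71 mm²).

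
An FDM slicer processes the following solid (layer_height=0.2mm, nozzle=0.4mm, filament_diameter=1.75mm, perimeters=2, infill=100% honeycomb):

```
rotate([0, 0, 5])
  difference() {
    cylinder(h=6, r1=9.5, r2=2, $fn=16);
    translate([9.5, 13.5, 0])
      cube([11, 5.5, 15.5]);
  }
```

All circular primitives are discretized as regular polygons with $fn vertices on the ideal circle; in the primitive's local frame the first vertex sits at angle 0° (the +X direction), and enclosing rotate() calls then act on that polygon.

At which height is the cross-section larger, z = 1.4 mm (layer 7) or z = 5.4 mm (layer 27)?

Layer 7 (z = 1.4): the cone: at t=0.233 of its height the radius interpolates to r₁+(r₂−r₁)t = 7.750, giving a regular 16-gon of that circumradius (area = (16/2)·7.750²·sin(360°/16) = 183.88 mm²); the 11×5.5 cube at (9.5, 13.5) contributes its full rectangle (area 60.50 mm²); Taking the first minus the rest: starting from the cone (183.88 mm²), the 11×5.5 cube at (9.5, 13.5) misses the remaining region (no effect) — area = 183.88 mm²; (rotated 5° about Z; rotation is an isometry so areas/perimeters/island counts are preserved). So its area = 183.88 mm². Layer 27 (z = 5.4): the cone contributes a regular 16-gon of circumradius 2.750 (interpolated between r1=9.5 and r2=2 at t=0.900) (area = (16/2)·2.750²·sin(360°/16) = 23.15 mm²); the 11×5.5 cube at (9.5, 13.5) contributes its full rectangle (area 60.50 mm²); After the difference (first − rest): starting from the cone (23.15 mm²), the 11×5.5 cube at (9.5, 13.5) misses the remaining region (no effect) — area = 23.15 mm²; (whole slice rotated 5° about Z — lengths, areas and connectivity unchanged). So its area = 23.15 mm². Layer 7 is larger (183.88 vs 23.15 mm²).

layer 7 (z = 1.4 mm)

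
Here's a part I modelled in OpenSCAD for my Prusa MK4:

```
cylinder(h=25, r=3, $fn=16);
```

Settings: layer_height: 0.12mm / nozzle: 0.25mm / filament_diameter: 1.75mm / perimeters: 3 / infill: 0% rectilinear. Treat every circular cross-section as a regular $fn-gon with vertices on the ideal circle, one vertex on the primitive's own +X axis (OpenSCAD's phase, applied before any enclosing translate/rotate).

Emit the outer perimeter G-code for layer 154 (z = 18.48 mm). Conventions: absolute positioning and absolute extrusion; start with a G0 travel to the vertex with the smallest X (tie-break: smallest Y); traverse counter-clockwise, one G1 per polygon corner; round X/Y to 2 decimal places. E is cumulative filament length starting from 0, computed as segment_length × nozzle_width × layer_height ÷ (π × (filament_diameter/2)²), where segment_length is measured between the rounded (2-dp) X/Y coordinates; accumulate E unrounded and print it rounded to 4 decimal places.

G0 X-3.00 Y0.00 Z18.48
G1 X-2.77 Y-1.15 E0.0146
G1 X-2.12 Y-2.12 E0.0292
G1 X-1.15 Y-2.77 E0.0438
G1 X0.00 Y-3.00 E0.0584
G1 X1.15 Y-2.77 E0.0730
G1 X2.12 Y-2.12 E0.0876
G1 X2.77 Y-1.15 E0.1021
G1 X3.00 Y0.00 E0.1168
G1 X2.77 Y1.15 E0.1314
G1 X2.12 Y2.12 E0.1460
G1 X1.15 Y2.77 E0.1605
G1 X0.00 Y3.00 E0.1751
G1 X-1.15 Y2.77 E0.1898
G1 X-2.12 Y2.12 E0.2043
G1 X-2.77 Y1.15 E0.2189
G1 X-3.00 Y0.00 E0.2335

At z = 18.48 mm: the r=3 cylinder contributes a regular 16-gon of circumradius 3. The outline is a single polygon with 16 vertices. Extrusion per mm of travel: 0.25 × 0.12 / (π × 0.875²) = 0.012473. Accumulating E over each segment gives final E = 0.2335.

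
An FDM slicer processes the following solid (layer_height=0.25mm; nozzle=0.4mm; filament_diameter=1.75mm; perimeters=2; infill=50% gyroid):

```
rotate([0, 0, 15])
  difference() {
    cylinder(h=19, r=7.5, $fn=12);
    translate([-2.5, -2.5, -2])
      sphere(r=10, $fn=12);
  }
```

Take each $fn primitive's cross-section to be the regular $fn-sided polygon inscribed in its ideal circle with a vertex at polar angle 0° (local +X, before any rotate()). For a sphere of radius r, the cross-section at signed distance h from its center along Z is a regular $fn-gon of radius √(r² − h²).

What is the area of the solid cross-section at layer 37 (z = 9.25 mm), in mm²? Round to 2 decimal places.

168.75 mm²

At z = 9.25 mm: the r=7.5 cylinder contributes a regular 12-gon of circumradius 7.5 (area = (12/2)·7.500²·sin(360°/12) = 168.75 mm²); the sphere at (-2.5, -2.5) is absent (|z−center|=11.250 > r=10); Subtracting the remaining from the first: none of the subtracted shapes is present at this height, so the r=7.5 cylinder is unchanged — area = 168.75 mm²; (whole slice rotated 15° about Z — lengths, areas and connectivity unchanged). Overall, the cross-section is a single solid region. Net area = 168.75 mm².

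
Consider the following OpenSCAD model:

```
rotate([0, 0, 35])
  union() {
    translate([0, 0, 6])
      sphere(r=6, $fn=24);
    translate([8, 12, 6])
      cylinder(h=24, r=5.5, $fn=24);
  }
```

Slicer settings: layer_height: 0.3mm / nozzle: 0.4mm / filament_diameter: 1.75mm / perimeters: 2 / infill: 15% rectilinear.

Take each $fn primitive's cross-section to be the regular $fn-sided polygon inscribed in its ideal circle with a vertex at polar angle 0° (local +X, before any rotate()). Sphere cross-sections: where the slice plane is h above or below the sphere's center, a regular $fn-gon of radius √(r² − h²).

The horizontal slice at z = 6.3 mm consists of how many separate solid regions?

2

At z = 6.3 mm: the sphere: section is a regular 24-gon, circumradius = √(r²−h²) = √(6²−0.3²) = 5.992; the r=5.5 cylinder at (8, 12) contributes a regular 24-gon of circumradius 5.5; Combining (union): the 2 present regions are separate (no shared area or edge), so areas and boundary lengths simply add and each stays a separate island — 2 connected regions; (rotated 35° about Z; rotation is an isometry so areas/perimeters/island counts are preserved). The result has 2 disconnected regions.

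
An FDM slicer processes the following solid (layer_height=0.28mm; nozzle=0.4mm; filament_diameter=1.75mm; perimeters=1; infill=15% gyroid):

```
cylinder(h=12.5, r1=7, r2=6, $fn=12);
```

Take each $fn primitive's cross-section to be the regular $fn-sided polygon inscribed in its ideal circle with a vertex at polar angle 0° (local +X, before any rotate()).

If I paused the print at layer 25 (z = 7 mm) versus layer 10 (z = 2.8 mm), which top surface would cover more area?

Layer 25 (z = 7): the cone contributes a regular 12-gon of circumradius 6.440 (interpolated between r1=7 and r2=6 at t=0.560) (area = (12/2)·6.440²·sin(360°/12) = 124.42 mm²). So its area = 124.42 mm². Layer 10 (z = 2.8): the cone (r1=7→r2=6) has section circumradius 6.776 here — a regular 12-gon (area = (12/2)·6.776²·sin(360°/12) = 137.74 mm²). So its area = 137.74 mm². Layer 10 is larger (137.74 vs 124.42 mm²).

layer 10 (z = 2.8 mm)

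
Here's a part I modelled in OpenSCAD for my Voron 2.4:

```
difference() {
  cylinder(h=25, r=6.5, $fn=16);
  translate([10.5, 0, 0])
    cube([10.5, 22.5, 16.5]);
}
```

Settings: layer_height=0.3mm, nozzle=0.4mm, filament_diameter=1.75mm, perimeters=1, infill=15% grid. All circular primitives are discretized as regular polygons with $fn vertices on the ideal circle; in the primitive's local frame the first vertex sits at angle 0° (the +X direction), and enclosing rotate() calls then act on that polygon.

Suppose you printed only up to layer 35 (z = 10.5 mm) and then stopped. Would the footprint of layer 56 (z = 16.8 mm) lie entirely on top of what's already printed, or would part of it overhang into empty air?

entirely on top

Compare the two slices. At z = 10.5: the cylinder: section is a regular 16-gon, circumradius r=6.5 (area = (16/2)·6.500²·sin(360°/16) = 129.35 mm²); the cube at (10.5, 0) (footprint 10.5×22.5) is included at this height (area 236.25 mm²); After the difference (first − rest): starting from the r=6.5 cylinder (129.35 mm²), the 10.5×22.5 cube at (10.5, 0) misses the remaining region (no effect) — area = 129.35 mm². At z = 16.8: the cylinder: section is a regular 16-gon, circumradius r=6.5 (area = (16/2)·6.500²·sin(360°/16) = 129.35 mm²); the cube at (10.5, 0) is not intersected at this z (z outside [0, 16.5]); After the difference (first − rest): none of the subtracted shapes is present at this height, so the r=6.5 cylinder is unchanged — area = 129.35 mm². Checking containment: the cross-section at z = 16.8 is a subset of the cross-section at z = 10.5.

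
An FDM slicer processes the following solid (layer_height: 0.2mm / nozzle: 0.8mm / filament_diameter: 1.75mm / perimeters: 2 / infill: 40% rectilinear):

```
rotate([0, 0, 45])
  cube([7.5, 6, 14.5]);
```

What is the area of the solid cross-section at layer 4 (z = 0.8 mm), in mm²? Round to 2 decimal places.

At z = 0.8 mm: the 7.5×6 cube contributes its full rectangle (area 45.00 mm²); (rotated 45° about Z; rotation is an isometry so areas/perimeters/island counts are preserved). Overall, the cross-section is a single solid region. Net area = 45.00 mm².

45.00 mm²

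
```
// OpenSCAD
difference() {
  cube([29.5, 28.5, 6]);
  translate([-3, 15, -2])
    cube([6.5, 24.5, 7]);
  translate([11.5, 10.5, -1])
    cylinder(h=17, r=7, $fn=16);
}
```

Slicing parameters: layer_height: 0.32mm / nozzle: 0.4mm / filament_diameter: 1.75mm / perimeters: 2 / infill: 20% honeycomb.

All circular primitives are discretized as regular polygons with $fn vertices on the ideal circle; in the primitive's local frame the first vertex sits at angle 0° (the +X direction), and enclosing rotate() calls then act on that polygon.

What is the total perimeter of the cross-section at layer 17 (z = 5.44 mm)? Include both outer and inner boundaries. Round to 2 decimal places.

159.70 mm

At z = 5.44 mm: the cube is present — its section is the full 29.5×28.5 rectangle (perimeter 116.00 mm); the cube at (-3, 15) does not reach this height (z outside [-2, 5]); the cylinder at (11.5, 10.5): section is a regular 16-gon, circumradius r=7 (perimeter = 2·16·7.000·sin(180°/16) = 43.70 mm); After the difference (first − rest): starting from the 29.5×28.5 cube, the r=7 cylinder at (11.5, 10.5) lies wholly inside it (removes its full 150.01 mm² and its 43.70 mm outline becomes a hole wall) — boundary (outer + 1 inner loop) = 159.70 mm. Overall, the cross-section is one region with 1 hole. Total boundary length (outer + inner) = 159.70 mm.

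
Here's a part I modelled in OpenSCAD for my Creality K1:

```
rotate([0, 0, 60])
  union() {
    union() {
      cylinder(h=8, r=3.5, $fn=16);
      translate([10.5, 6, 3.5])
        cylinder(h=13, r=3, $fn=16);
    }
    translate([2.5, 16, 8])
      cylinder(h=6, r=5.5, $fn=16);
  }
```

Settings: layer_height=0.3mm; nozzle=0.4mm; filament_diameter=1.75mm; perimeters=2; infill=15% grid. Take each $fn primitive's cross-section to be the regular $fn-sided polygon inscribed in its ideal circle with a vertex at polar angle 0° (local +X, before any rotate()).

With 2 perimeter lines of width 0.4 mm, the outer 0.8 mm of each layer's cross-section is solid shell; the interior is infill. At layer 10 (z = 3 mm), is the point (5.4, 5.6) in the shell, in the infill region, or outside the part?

outside

At z = 3 mm: the cylinder: section is a regular 16-gon, circumradius r=3.5; the cylinder at (10.5, 6) does not reach this height (z outside [3.5, 16.5]); Combining (union): only the r=3.5 cylinder is present, so the union is just that shape — 1 connected region; the cylinder at (2.5, 16) does not reach this height (z outside [8, 14]); Taking the union: only the result so far is present, so the union is just that shape — 1 connected region; (rotated 60° about Z; rotation is an isometry so areas/perimeters/island counts are preserved). Overall, the cross-section is a single solid region. Undo the 60° rotation: the query point maps to (7.550, -1.877) in the un-rotated model frame. The nearest boundary edge runs (3.23, -1.34)→(3.50, 0.00); distance from the point to it = 4.34 mm. The point is not inside any of the regions above, so it lies outside the cross-section (4.34 mm from the nearest boundary).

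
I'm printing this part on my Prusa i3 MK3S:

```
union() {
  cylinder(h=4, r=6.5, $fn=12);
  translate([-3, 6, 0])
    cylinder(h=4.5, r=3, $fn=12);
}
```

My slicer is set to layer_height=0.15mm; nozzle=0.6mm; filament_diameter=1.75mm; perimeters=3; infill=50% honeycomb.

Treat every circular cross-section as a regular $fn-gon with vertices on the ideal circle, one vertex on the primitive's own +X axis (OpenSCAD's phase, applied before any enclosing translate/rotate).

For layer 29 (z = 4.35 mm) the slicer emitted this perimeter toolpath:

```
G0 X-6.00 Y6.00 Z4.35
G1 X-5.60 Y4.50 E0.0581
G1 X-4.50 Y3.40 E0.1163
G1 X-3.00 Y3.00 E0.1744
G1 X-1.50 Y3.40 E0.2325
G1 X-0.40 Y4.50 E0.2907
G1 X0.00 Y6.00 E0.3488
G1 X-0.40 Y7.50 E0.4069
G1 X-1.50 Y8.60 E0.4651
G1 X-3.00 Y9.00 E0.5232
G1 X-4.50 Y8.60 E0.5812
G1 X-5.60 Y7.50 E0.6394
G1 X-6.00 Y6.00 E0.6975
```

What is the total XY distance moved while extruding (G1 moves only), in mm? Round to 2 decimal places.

18.64 mm

Sum the Euclidean lengths of each G1 segment: total = 18.64 mm.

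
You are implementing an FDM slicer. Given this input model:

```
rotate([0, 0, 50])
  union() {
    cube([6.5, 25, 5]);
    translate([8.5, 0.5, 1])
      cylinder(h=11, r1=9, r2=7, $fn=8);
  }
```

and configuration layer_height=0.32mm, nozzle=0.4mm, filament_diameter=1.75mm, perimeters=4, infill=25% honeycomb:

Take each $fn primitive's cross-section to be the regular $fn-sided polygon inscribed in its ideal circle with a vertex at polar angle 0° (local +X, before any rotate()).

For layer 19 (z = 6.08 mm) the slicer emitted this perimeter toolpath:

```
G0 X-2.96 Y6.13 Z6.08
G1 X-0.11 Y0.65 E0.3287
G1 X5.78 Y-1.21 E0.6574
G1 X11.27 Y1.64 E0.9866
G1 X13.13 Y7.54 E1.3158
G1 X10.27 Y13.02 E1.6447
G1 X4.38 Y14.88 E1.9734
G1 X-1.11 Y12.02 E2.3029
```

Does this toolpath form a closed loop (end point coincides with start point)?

no

Start point (G0): (-2.96, 6.13). End point (last G1): the path does not return to the start — open.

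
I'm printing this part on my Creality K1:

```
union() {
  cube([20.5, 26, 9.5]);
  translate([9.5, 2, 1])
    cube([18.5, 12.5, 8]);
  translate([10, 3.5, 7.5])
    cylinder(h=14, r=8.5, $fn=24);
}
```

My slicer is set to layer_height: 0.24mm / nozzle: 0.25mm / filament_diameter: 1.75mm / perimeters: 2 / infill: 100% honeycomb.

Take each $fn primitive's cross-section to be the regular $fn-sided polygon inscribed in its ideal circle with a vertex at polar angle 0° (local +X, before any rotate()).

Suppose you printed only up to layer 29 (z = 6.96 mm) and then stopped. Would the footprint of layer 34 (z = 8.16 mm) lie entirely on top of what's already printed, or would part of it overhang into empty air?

part overhangs

Compare the two slices. At z = 6.96: the cube is present — its section is the full 20.5×26 rectangle (area 533.00 mm²); the cube at (9.5, 2) (footprint 18.5×12.5) is included at this height (area 231.25 mm²); the cylinder at (10, 3.5) is absent (z outside [7.5, 21.5]); Merging all regions: the regions partially overlap — summed areas 764.25 mm² minus the doubly-counted overlap 137.50 mm² gives 626.75 mm² — area = 626.75 mm². At z = 8.16: the cube (footprint 20.5×26) is included at this height (area 533.00 mm²); the cube at (9.5, 2) (footprint 18.5×12.5) is included at this height (area 231.25 mm²); the r=8.5 cylinder at (10, 3.5) contributes a regular 24-gon of circumradius 8.5 (area = (24/2)·8.500²·sin(360°/24) = 224.40 mm²); Taking the union: the regions partially overlap — summed areas 988.65 mm² minus the doubly-counted overlap 307.11 mm² gives 681.54 mm² — area = 681.54 mm². Checking containment: at z = 8.16 the cross-section extends beyond the z = 6.96 cross-section by about 54.79 mm².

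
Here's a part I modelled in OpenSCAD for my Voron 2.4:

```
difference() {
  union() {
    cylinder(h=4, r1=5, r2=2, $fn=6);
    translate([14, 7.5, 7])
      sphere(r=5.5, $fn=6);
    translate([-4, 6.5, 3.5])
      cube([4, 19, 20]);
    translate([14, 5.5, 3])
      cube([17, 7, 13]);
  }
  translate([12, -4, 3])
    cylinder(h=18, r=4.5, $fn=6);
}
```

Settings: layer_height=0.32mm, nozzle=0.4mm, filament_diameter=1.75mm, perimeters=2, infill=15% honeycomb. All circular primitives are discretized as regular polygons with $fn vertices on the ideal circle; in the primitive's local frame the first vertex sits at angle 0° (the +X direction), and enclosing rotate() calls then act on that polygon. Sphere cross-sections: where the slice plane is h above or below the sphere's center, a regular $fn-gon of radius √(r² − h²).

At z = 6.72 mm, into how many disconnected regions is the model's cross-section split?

2

At z = 6.72 mm: the cone is not intersected at this z (z outside [0, 4]); the r=5.5 sphere at (14, 7.5) slices to a regular 6-gon of circumradius 5.493 (√(r²−h²) with h=0.28 from center); the 4×19 cube at (-4, 6.5) contributes its full rectangle; the cube at (14, 5.5) (footprint 17×7) is included at this height; Merging all regions: the regions partially overlap (shared area 29.43 mm²), so overlapping operands fuse into one piece — 2 connected regions; the r=4.5 cylinder at (12, -4) gives a regular 6-gon of circumradius 4.5 (constant along its height); Taking the first minus the rest: starting from the result so far, the r=4.5 cylinder at (12, -4) misses the remaining region (no effect) — 2 connected regions. The result has 2 disconnected regions.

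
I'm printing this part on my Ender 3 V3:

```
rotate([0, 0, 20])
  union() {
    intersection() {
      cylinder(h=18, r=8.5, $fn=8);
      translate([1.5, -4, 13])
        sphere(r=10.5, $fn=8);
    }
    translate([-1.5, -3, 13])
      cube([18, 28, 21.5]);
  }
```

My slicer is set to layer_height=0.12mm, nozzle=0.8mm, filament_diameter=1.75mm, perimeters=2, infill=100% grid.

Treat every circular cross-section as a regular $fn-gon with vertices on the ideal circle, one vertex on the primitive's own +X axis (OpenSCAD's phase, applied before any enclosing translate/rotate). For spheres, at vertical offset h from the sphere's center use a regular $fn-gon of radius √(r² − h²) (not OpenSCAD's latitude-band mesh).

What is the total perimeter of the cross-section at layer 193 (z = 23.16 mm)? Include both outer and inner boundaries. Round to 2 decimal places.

92.00 mm

At z = 23.16 mm: the cylinder is not intersected at this z (z outside [0, 18]); the sphere at (1.5, -4): section is a regular 8-gon, circumradius = √(r²−h²) = √(10.5²−10.16²) = 2.650 (perimeter = 2·8·2.650·sin(180°/8) = 16.23 mm); After intersecting: at least one operand is absent at this height, so nothing remains; the cube at (-1.5, -3) (footprint 18×28) is included at this height (perimeter 92.00 mm); Taking the union: only the 18×28 cube at (-1.5, -3) is present, so the union is just that shape — boundary = 92.00 mm; (rotated 20° about Z; rotation is an isometry so areas/perimeters/island counts are preserved). Overall, the cross-section is a single solid region. Total boundary length (outer) = 92.00 mm.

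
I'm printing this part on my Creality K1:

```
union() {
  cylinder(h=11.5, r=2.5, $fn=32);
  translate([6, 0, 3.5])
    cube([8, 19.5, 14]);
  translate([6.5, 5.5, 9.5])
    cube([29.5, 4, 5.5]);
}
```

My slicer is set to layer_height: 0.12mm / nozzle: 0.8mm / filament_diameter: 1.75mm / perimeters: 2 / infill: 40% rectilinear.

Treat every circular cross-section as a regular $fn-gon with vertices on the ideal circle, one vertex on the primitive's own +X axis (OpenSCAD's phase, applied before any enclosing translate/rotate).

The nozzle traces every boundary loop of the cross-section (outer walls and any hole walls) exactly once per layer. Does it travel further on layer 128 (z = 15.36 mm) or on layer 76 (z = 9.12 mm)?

layer 76 (z = 9.12 mm)

Layer 128 (z = 15.36): the cylinder is not intersected at this z (z outside [0, 11.5]); the cube at (6, 0) (footprint 8×19.5) is included at this height (perimeter 55.00 mm); the cube at (6.5, 5.5) does not reach this height (z outside [9.5, 15]); Combining (union): only the 8×19.5 cube at (6, 0) is present, so the union is just that shape — boundary = 55.00 mm. So its perimeter = 55.00 mm. Layer 76 (z = 9.12): the r=2.5 cylinder contributes a regular 32-gon of circumradius 2.5 (perimeter = 2·32·2.500·sin(180°/32) = 15.68 mm); the cube at (6, 0) is present — its section is the full 8×19.5 rectangle (perimeter 55.00 mm); the cube at (6.5, 5.5) is absent (z outside [9.5, 15]); Merging all regions: the 2 present regions are separate (no shared area or edge), so areas and boundary lengths simply add and each stays a separate island — boundary = 70.68 mm. So its perimeter = 70.68 mm. Layer 76 is larger (70.68 vs 55.00 mm).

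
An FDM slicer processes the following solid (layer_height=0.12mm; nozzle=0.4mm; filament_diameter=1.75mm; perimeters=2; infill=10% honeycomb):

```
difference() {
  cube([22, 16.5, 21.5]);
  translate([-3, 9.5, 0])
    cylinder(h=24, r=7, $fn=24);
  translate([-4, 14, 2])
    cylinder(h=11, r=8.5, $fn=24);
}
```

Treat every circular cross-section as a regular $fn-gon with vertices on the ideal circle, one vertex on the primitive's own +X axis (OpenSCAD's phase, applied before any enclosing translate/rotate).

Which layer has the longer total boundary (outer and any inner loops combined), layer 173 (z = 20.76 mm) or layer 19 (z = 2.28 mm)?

layer 173 (z = 20.76 mm)

Layer 173 (z = 20.76): the cube (footprint 22×16.5) is included at this height (perimeter 77.00 mm); the r=7 cylinder at (-3, 9.5) gives a regular 24-gon of circumradius 7 (constant along its height) (perimeter = 2·24·7.000·sin(180°/24) = 43.86 mm); the cylinder at (-4, 14) is absent (z outside [2, 13]); Subtracting the remaining from the first: starting from the 22×16.5 cube, the r=7 cylinder at (-3, 9.5) partially overlaps it — only the 35.68 mm² overlap (of its 152.19 mm²) is removed, clipping the outline — boundary = 80.16 mm. So its perimeter = 80.16 mm. Layer 19 (z = 2.28): the cube is present — its section is the full 22×16.5 rectangle (perimeter 77.00 mm); the r=7 cylinder at (-3, 9.5) gives a regular 24-gon of circumradius 7 (constant along its height) (perimeter = 2·24·7.000·sin(180°/24) = 43.86 mm); the r=8.5 cylinder at (-4, 14) contributes a regular 24-gon of circumradius 8.5 (perimeter = 2·24·8.500·sin(180°/24) = 53.25 mm); After the difference (first − rest): starting from the 22×16.5 cube, the r=7 cylinder at (-3, 9.5) partially overlaps it — only the 35.68 mm² overlap (of its 152.19 mm²) is removed, clipping the outline; the r=8.5 cylinder at (-4, 14) partially overlaps it — only the 11.66 mm² overlap (of its 224.40 mm²) is removed, clipping the outline — boundary = 74.65 mm. So its perimeter = 74.65 mm. Layer 173 is larger (80.16 vs 74.65 mm).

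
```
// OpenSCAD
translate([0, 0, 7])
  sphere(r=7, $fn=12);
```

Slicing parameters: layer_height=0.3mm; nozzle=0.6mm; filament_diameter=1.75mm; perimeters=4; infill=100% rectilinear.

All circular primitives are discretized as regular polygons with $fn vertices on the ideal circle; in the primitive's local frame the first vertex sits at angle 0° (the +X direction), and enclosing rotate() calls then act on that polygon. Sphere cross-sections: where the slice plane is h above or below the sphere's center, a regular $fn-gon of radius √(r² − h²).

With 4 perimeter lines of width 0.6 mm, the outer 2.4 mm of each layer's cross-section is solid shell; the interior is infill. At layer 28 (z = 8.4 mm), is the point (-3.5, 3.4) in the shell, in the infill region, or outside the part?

shell

At z = 8.4 mm: the r=7 sphere contributes a regular 12-gon of circumradius √(7²−1.4²) = 6.859. Overall, the cross-section is a single solid region. The nearest boundary edge runs (-3.43, 5.94)→(-5.94, 3.43); distance from the point to it = 1.75 mm. The point is inside the cross-section, 1.75 mm from the nearest boundary — within the 2.4 mm shell band (4 × 0.6).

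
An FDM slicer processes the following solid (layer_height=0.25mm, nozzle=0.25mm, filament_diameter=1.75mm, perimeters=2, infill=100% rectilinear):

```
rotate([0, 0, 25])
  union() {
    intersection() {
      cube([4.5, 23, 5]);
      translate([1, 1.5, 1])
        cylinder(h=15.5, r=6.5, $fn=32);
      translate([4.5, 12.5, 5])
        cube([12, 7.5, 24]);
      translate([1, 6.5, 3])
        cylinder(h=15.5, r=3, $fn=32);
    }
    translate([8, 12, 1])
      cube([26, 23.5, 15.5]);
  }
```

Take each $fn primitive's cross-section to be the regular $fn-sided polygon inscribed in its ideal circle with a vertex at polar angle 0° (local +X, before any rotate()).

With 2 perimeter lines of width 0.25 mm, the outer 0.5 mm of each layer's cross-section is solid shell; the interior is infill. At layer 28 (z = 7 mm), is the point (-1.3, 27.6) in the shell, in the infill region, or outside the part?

infill

At z = 7 mm: the cube is not intersected at this z (z outside [0, 5]); the cylinder at (1, 1.5): section is a regular 32-gon, circumradius r=6.5; the 12×7.5 cube at (4.5, 12.5) contributes its full rectangle; the cylinder at (1, 6.5): section is a regular 32-gon, circumradius r=3; After intersecting: at least one operand is absent at this height, so nothing remains; the 26×23.5 cube at (8, 12) contributes its full rectangle; Merging all regions: only the 26×23.5 cube at (8, 12) is present, so the union is just that shape — 1 connected region; (whole slice rotated 25° about Z — lengths, areas and connectivity unchanged). Overall, the cross-section is a single solid region. Undo the 25° rotation: the query point maps to (10.486, 25.563) in the un-rotated model frame. The nearest boundary edge runs (8.00, 35.50)→(8.00, 12.00); distance from the point to it = 2.49 mm. The point is inside the cross-section and 2.49 mm from the nearest boundary — more than the 0.5 mm shell width (2 × 0.25), so it's in the infill interior.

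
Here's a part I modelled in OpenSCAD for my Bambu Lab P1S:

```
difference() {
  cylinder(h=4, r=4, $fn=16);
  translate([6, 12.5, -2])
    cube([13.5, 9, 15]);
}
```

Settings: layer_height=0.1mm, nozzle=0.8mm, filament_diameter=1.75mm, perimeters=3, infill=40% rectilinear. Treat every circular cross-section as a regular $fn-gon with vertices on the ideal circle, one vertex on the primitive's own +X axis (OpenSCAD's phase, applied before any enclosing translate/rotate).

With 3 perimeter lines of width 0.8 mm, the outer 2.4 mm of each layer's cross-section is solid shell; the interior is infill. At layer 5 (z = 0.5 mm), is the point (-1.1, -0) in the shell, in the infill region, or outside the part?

At z = 0.5 mm: the cylinder: section is a regular 16-gon, circumradius r=4; the cube at (6, 12.5) is present — its section is the full 13.5×9 rectangle; Subtracting the remaining from the first: starting from the r=4 cylinder, the 13.5×9 cube at (6, 12.5) misses the remaining region (no effect) — 1 connected region. Overall, the cross-section is a single solid region. The nearest boundary edge runs (-3.70, -1.53)→(-4.00, 0.00); distance from the point to it = 2.84 mm. The point is inside the cross-section and 2.84 mm from the nearest boundary — more than the 2.4 mm shell width (3 × 0.8), so it's in the infill interior.

infill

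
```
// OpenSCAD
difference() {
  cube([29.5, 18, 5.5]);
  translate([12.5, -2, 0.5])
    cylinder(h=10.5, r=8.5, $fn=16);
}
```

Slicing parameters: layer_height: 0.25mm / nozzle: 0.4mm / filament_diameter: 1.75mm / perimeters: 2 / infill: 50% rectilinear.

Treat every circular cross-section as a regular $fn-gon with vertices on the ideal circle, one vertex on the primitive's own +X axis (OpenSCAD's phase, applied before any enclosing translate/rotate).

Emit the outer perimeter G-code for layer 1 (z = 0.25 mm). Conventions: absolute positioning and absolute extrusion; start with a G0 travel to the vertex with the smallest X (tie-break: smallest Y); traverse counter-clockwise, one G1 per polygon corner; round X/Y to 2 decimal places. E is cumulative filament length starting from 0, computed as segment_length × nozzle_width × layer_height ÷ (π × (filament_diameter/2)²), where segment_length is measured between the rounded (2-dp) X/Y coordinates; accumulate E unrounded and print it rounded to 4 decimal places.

G0 X0.00 Y0.00 Z0.25
G1 X29.50 Y0.00 E1.2265
G1 X29.50 Y18.00 E1.9748
G1 X0.00 Y18.00 E3.2013
G1 X0.00 Y0.00 E3.9496

At z = 0.25 mm: the cube (footprint 29.5×18) is included at this height; the cylinder at (12.5, -2) is not intersected at this z (z outside [0.5, 11]); After the difference (first − rest): none of the subtracted shapes is present at this height, so the 29.5×18 cube is unchanged — 1 connected region. The outline is a single polygon with 4 vertices. Extrusion per mm of travel: 0.4 × 0.25 / (π × 0.875²) = 0.041575. Accumulating E over each segment gives final E = 3.9496.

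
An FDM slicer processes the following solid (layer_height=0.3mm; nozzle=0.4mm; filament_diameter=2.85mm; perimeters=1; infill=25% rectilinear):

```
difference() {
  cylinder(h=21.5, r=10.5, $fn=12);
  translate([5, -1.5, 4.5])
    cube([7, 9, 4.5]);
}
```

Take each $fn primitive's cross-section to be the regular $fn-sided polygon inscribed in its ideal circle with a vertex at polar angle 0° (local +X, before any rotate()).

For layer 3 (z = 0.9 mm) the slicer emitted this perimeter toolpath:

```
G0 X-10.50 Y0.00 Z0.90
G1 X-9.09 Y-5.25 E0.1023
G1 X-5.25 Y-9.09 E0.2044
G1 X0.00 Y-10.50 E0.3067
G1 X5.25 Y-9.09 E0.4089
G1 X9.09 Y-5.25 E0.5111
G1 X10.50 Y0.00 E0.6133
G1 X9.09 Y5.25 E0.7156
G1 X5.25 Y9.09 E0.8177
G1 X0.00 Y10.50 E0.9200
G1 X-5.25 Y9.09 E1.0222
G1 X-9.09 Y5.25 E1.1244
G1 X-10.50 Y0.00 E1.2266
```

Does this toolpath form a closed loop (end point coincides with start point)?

yes

Start point (G0): (-10.50, 0.00). End point (last G1): the path returns to the start — closed.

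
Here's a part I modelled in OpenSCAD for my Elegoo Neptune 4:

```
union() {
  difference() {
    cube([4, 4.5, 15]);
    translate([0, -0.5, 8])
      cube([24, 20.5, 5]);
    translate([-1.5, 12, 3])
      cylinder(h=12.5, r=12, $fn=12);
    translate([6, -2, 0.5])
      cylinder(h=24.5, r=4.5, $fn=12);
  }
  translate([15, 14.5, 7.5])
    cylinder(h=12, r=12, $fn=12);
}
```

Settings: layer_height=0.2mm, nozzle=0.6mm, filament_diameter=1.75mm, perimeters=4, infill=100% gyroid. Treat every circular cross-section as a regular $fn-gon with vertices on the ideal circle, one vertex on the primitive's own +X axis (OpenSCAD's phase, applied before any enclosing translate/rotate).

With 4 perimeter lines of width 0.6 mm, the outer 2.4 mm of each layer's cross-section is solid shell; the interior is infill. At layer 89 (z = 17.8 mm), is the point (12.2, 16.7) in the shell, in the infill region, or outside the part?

infill

At z = 17.8 mm: the cube does not reach this height (z outside [0, 15]); the cube at (0, -0.5) is not intersected at this z (z outside [8, 13]); the cylinder at (-1.5, 12) is absent (z outside [3, 15.5]); the cylinder at (6, -2): section is a regular 12-gon, circumradius r=4.5; Taking the first minus the rest: the first operand is absent here, so nothing remains; the cylinder at (15, 14.5): section is a regular 12-gon, circumradius r=12; Combining (union): only the r=12 cylinder at (15, 14.5) is present, so the union is just that shape — 1 connected region. Overall, the cross-section is a single solid region. The nearest boundary edge runs (9.00, 24.89)→(4.61, 20.50); distance from the point to it = 8.06 mm. The point is inside the cross-section and 8.06 mm from the nearest boundary — more than the 2.4 mm shell width (4 × 0.6), so it's in the infill interior.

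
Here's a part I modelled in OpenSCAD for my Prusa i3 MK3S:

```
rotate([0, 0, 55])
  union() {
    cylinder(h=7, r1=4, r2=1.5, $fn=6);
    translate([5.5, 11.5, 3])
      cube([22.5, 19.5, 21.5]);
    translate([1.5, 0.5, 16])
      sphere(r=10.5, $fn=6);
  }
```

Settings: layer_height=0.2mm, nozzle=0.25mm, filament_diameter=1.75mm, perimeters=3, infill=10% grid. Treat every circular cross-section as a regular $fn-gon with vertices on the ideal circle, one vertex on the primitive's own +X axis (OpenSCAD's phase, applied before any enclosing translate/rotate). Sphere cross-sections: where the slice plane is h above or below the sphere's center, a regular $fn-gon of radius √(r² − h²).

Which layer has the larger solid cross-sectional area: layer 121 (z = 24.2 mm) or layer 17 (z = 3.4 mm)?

Layer 121 (z = 24.2): the cone is not intersected at this z (z outside [0, 7]); the cube at (5.5, 11.5) is present — its section is the full 22.5×19.5 rectangle (area 438.75 mm²); the r=10.5 sphere at (1.5, 0.5) slices to a regular 6-gon of circumradius 6.558 (√(r²−h²) with h=8.2 from center) (area = (6/2)·6.558²·sin(360°/6) = 111.74 mm²); Merging all regions: the 2 present regions are separate (no shared area or edge), so areas and boundary lengths simply add and each stays a separate island — area = 550.49 mm²; (whole slice rotated 55° about Z — lengths, areas and connectivity unchanged). So its area = 550.49 mm². Layer 17 (z = 3.4): the cone: at t=0.486 of its height the radius interpolates to r₁+(r₂−r₁)t = 2.786, giving a regular 6-gon of that circumradius (area = (6/2)·2.786²·sin(360°/6) = 20.16 mm²); the cube at (5.5, 11.5) is present — its section is the full 22.5×19.5 rectangle (area 438.75 mm²); the sphere at (1.5, 0.5) is not intersected at this z (|z−center|=12.600 > r=10.5); Combining (union): the 2 present regions are separate (no shared area or edge), so areas and boundary lengths simply add and each stays a separate island — area = 458.91 mm²; (rotated 55° about Z; rotation is an isometry so areas/perimeters/island counts are preserved). So its area = 458.91 mm². Layer 121 is larger (550.49 vs 458.91 mm²).

layer 121 (z = 24.2 mm)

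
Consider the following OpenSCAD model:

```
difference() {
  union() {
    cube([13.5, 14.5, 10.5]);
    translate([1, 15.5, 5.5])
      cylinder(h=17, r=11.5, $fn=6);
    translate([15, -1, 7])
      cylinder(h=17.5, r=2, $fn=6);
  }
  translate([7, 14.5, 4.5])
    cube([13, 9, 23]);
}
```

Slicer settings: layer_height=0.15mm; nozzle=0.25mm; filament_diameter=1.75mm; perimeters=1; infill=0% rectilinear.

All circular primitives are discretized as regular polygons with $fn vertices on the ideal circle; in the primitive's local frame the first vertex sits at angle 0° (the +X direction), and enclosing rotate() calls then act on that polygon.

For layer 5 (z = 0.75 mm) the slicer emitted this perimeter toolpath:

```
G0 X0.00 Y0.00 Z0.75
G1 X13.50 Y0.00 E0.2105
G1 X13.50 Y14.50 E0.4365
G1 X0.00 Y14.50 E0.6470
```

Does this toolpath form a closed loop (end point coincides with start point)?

Start point (G0): (0.00, 0.00). End point (last G1): the path does not return to the start — open.

no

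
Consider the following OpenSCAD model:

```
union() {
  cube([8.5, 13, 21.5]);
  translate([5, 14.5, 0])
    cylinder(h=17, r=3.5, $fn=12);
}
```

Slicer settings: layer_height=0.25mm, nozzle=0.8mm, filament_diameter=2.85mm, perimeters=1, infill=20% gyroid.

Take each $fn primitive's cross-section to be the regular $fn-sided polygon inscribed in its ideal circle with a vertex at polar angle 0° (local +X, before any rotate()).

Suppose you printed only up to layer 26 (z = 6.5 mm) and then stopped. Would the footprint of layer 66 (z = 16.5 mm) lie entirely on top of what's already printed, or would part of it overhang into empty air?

entirely on top

Compare the two slices. At z = 6.5: the cube (footprint 8.5×13) is included at this height (area 110.50 mm²); the r=3.5 cylinder at (5, 14.5) contributes a regular 12-gon of circumradius 3.5 (area = (12/2)·3.500²·sin(360°/12) = 36.75 mm²); Combining (union): the regions partially overlap — summed areas 147.25 mm² minus the doubly-counted overlap 8.48 mm² gives 138.77 mm² — area = 138.77 mm². At z = 16.5: the 8.5×13 cube contributes its full rectangle (area 110.50 mm²); the cylinder at (5, 14.5): section is a regular 12-gon, circumradius r=3.5 (area = (12/2)·3.500²·sin(360°/12) = 36.75 mm²); Merging all regions: the regions partially overlap — summed areas 147.25 mm² minus the doubly-counted overlap 8.48 mm² gives 138.77 mm² — area = 138.77 mm². Checking containment: the cross-section at z = 16.5 is a subset of the cross-section at z = 6.5.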